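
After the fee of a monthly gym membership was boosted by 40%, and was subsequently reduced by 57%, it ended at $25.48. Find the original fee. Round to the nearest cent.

$42.33

Undoing the 57% decrease: $25.48 ÷ 0.43 ≈ $59.255814.
Undoing the 40% increase: $59.255814 ÷ 1.4 ≈ $42.33.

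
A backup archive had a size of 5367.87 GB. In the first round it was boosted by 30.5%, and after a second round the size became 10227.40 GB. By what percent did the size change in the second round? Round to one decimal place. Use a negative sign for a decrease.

46.0%

After the first round: 5367.87 × 1.305 = 7005.07035.
Second-round multiplier: 10227.40 ÷ 7005.07035 ≈ 1.46.
That is a change of 46.0%.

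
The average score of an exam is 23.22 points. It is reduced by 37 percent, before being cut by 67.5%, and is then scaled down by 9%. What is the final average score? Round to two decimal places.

After the 37% decrease: 23.22 × 0.63 = 14.6286.
Apply the 67.5% decrease: 14.6286 × 0.325 = 4.754295.
Apply the 9% decrease: 4.754295 × 0.91 = 4.32640845 ≈ 4.33.

4.33 points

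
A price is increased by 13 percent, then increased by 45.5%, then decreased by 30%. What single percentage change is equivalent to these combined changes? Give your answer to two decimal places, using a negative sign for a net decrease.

15.09%

The combined multiplier is 1.13 × 1.455 × 0.7 = 1.150905.
That corresponds to an increase of 15.09%.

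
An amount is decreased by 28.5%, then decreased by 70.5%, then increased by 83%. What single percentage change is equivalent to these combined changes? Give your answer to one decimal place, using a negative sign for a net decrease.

A 28.5% decrease multiplies by 0.715.
Then a 70.5% decrease: 0.715 × 0.295 = 0.210925.
Then an 83% increase: 0.210925 × 1.83 = 0.38599275.
Overall factor 0.38599275, i.e. -61.4%.

-61.4%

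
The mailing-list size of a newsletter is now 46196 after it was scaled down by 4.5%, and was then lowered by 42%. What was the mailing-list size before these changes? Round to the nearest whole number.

The overall multiplier applied was 0.955 × 0.58 = 0.5539.
So the original mailing-list size was 46196 ÷ 0.5539 ≈ 83401.

83401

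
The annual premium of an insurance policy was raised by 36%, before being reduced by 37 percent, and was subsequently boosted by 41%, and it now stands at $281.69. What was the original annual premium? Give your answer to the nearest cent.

$233.17

Undoing the 41% increase: $281.69 ÷ 1.41 ≈ $199.780142.
Undoing the 37% decrease: $199.780142 ÷ 0.63 ≈ $317.111337.
Undoing the 36% increase: $317.111337 ÷ 1.36 ≈ $233.17.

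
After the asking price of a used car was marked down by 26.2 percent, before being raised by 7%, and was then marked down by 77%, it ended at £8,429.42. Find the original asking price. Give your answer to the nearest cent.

The overall multiplier applied was 0.738 × 1.07 × 0.23 = 0.1816218.
So the original asking price was £8,429.42 ÷ 0.1816218 ≈ £46,411.94.

£46,411.94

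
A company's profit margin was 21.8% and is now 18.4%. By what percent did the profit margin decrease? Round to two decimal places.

The change is 18.4 − 21.8 = -3.4 percentage points.
Relative to the original 21.8%, that is -3.4 ÷ 21.8 ≈ -15.60%.
So the profit margin fell by 15.60%.

15.60%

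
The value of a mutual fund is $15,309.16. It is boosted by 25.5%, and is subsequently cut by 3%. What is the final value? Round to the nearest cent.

Each change multiplies by a factor: 1.255 × 0.97 = 1.21735.
$15,309.16 × 1.21735 = $18636.605926 ≈ $18,636.61.

$18,636.61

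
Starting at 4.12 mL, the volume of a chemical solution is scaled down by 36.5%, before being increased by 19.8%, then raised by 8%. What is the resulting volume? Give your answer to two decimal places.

3.38 mL

Each change multiplies by a factor: 0.635 × 1.198 × 1.08 = 0.8215884.
4.12 × 0.8215884 = 3.384944208 ≈ 3.38.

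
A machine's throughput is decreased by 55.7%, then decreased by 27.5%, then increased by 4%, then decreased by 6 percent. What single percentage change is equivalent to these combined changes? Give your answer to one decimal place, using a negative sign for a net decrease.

The combined multiplier is 0.443 × 0.725 × 1.04 × 0.94 = 0.31398068.
That corresponds to a decrease of 68.6%.

-68.6%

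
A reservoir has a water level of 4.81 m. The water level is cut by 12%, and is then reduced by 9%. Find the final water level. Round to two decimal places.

After the 12% decrease: 4.81 × 0.88 = 4.2328.
Apply the 9% decrease: 4.2328 × 0.91 = 3.851848 ≈ 3.85.

3.85 m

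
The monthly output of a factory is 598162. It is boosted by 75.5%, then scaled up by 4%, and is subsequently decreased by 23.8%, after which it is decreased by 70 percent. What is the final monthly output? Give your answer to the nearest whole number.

Each change multiplies by a factor: 1.755 × 1.04 × 0.762 × 0.3 = 0.41724072.
598162 × 0.41724072 = 249577.54355664 ≈ 249578.

249578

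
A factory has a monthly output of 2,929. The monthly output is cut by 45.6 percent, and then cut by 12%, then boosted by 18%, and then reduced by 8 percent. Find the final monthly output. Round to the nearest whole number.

Each change multiplies by a factor: 0.544 × 0.88 × 1.18 × 0.92 = 0.519698432.
2,929 × 0.519698432 = 1522.196707328 ≈ 1,522.

1,522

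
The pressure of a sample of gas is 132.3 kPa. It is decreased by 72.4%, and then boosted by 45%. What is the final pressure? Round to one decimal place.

52.9 kPa

After the 72.4% decrease: 132.3 × 0.276 = 36.5148.
Apply the 45% increase: 36.5148 × 1.45 = 52.94646 ≈ 52.9.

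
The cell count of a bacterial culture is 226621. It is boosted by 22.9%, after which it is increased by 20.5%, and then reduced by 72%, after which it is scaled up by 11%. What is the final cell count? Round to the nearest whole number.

104309

Each change multiplies by a factor: 1.229 × 1.205 × 0.28 × 1.11 = 0.460277706.
226621 × 0.460277706 = 104308.594011426 ≈ 104309.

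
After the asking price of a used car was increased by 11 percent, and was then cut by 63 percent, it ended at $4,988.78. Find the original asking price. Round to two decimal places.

The overall multiplier applied was 1.11 × 0.37 = 0.4107.
So the original asking price was $4,988.78 ÷ 0.4107 ≈ $12,147.02.

$12,147.02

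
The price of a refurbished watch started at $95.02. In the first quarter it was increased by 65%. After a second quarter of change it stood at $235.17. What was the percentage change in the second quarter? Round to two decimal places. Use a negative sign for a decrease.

50.00%

After the first quarter: $95.02 × 1.65 = $156.783.
Second-quarter multiplier: $235.17 ÷ $156.783 ≈ 1.499971.
That is a change of 50.00%.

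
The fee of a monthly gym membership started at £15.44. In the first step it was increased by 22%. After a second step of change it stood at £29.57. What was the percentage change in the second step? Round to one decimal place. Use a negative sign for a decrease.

57.0%

After the first step: £15.44 × 1.22 = £18.8368.
Second-step multiplier: £29.57 ÷ £18.8368 ≈ 1.5698.
That is a change of 57.0%.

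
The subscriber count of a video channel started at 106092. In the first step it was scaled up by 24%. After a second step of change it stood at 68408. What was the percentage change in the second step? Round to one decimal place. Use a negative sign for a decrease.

After the first step: 106092 × 1.24 = 131554.08.
Second-step multiplier: 68408 ÷ 131554.08 ≈ 0.52.
That is a change of -48.0%.

-48.0%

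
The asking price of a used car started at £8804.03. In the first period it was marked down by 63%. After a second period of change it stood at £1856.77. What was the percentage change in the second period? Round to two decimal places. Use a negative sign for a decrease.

After the first period: £8804.03 × 0.37 = £3257.4911.
Second-period multiplier: £1856.77 ÷ £3257.4911 ≈ 0.57.
That is a change of -43.00%.

-43.00%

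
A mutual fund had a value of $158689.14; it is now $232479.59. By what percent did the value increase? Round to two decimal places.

46.50%

Change: $232479.59 − $158689.14 = $73790.45.
Relative to the original: $73790.45 ÷ $158689.14 ≈ 46.50%.
So the value increased by 46.50%.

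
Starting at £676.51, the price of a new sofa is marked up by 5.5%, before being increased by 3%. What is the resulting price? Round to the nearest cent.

£735.13

Apply the 5.5% increase: £676.51 × 1.055 = £713.71805.
Apply the 3% increase: £713.71805 × 1.03 = £735.1295915 ≈ £735.13.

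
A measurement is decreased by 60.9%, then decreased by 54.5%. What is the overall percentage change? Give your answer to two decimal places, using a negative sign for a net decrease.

-82.21%

The combined multiplier is 0.391 × 0.455 = 0.177905.
That corresponds to a decrease of 82.21%.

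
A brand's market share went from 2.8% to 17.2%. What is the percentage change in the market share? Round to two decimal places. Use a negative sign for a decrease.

The change is 17.2 − 2.8 = 14.4 percentage points.
Relative to the original 2.8%, that is 14.4 ÷ 2.8 ≈ 514.29%.

514.29%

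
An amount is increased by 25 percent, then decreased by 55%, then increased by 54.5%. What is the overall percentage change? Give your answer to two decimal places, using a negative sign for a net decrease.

A 25% increase multiplies by 1.25.
Then a 55% decrease: 1.25 × 0.45 = 0.5625.
Then a 54.5% increase: 0.5625 × 1.545 = 0.8690625.
Overall factor 0.8690625, i.e. -13.09%.

-13.09%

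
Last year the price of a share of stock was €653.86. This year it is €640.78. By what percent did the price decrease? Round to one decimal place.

2.0%

Change: €640.78 − €653.86 = -€13.08.
Relative to the original: -€13.08 ÷ €653.86 ≈ -2.0%.
So the price decreased by 2.0%.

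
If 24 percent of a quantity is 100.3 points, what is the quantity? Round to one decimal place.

100.3 points ÷ 0.24 ≈ 417.9 points.

417.9 points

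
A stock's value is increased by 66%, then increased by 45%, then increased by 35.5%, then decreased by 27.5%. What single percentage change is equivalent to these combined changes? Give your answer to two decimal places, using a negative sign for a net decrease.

136.46%

A 66% increase multiplies by 1.66.
Then a 45% increase: 1.66 × 1.45 = 2.407.
Then a 35.5% increase: 2.407 × 1.355 = 3.261485.
Then a 27.5% decrease: 3.261485 × 0.725 = 2.364576625.
Overall factor 2.364576625, i.e. 136.46%.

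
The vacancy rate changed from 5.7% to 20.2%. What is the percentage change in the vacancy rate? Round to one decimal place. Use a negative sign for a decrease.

254.4%

The change is 20.2 − 5.7 = 14.5 percentage points.
Relative to the original 5.7%, that is 14.5 ÷ 5.7 ≈ 254.4%.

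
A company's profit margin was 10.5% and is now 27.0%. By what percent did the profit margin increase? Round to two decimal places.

The change is 27.0 − 10.5 = 16.5 percentage points.
Relative to the original 10.5%, that is 16.5 ÷ 10.5 ≈ 157.14%.
So the profit margin rose by 157.14%.

157.14%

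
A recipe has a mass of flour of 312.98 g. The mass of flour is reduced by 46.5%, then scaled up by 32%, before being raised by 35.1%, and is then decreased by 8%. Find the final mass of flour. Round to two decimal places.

274.72 g

After the 46.5% decrease: 312.98 × 0.535 = 167.4443.
32% increase: 167.4443 × 1.32 = 221.026476.
After the 35.1% increase: 221.026476 × 1.351 = 298.606769076.
Apply the 8% decrease: 298.606769076 × 0.92 = 274.71822754992 ≈ 274.72.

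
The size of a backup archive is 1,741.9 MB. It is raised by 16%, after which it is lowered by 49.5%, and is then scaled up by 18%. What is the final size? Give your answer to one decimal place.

1,204.1 MB

Each change multiplies by a factor: 1.16 × 0.505 × 1.18 = 0.691244.
1,741.9 × 0.691244 = 1204.0779236 ≈ 1,204.1.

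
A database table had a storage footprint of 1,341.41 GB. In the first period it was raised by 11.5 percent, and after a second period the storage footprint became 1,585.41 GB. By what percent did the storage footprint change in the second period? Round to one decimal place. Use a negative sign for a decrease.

6.0%

After the first period: 1,341.41 × 1.115 = 1495.67215.
Second-period multiplier: 1,585.41 ÷ 1495.67215 ≈ 1.06.
That is a change of 6.0%.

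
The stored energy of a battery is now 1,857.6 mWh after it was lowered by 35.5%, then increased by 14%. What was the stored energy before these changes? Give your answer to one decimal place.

The overall multiplier applied was 0.645 × 1.14 = 0.7353.
So the original stored energy was 1,857.6 ÷ 0.7353 ≈ 2,526.3 mWh.

2,526.3 mWh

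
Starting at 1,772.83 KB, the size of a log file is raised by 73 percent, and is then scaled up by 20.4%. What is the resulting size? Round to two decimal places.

After the 73% increase: 1,772.83 × 1.73 = 3066.9959.
20.4% increase: 3066.9959 × 1.204 = 3692.6630636 ≈ 3,692.66.

3,692.66 KB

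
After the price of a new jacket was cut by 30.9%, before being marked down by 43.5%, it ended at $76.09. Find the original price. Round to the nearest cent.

$194.90

Undoing the 43.5% decrease: $76.09 ÷ 0.565 ≈ $134.672566.
Undoing the 30.9% decrease: $134.672566 ÷ 0.691 ≈ $194.90.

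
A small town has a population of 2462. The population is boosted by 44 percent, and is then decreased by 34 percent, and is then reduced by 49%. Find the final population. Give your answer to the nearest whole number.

1193

44% increase: 2462 × 1.44 = 3545.28.
Apply the 34% decrease: 3545.28 × 0.66 = 2339.8848.
After the 49% decrease: 2339.8848 × 0.51 = 1193.341248 ≈ 1193.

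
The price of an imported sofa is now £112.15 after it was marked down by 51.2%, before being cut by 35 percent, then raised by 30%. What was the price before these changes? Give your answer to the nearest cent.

£271.97

Undoing the 30% increase: £112.15 ÷ 1.3 ≈ £86.269231.
Undoing the 35% decrease: £86.269231 ÷ 0.65 ≈ £132.721894.
Undoing the 51.2% decrease: £132.721894 ÷ 0.488 ≈ £271.97.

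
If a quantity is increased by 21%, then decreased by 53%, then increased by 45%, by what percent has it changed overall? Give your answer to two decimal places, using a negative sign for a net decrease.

-17.54%

The combined multiplier is 1.21 × 0.47 × 1.45 = 0.824615.
That corresponds to a decrease of 17.54%.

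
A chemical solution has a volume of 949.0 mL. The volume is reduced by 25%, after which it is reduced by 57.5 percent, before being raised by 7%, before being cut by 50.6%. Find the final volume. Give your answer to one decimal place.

25% decrease: 949.0 × 0.75 = 711.75.
57.5% decrease: 711.75 × 0.425 = 302.49375.
Apply the 7% increase: 302.49375 × 1.07 = 323.6683125.
Apply the 50.6% decrease: 323.6683125 × 0.494 = 159.892146375 ≈ 159.9.

159.9 mL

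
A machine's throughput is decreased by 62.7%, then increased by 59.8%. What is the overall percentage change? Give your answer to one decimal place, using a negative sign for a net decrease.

-40.4%

The combined multiplier is 0.373 × 1.598 = 0.596054.
That corresponds to a decrease of 40.4%.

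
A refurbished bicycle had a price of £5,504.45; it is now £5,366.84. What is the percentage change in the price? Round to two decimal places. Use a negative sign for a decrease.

-2.50%

Change: £5,366.84 − £5,504.45 = -£137.61.
Relative to the original: -£137.61 ÷ £5,504.45 ≈ -2.50%.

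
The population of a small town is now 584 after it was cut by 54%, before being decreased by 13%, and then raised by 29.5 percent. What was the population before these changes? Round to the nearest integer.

1127

Undoing the 29.5% increase: 584 ÷ 1.295 ≈ 450.965251.
Undoing the 13% decrease: 450.965251 ÷ 0.87 ≈ 518.350863.
Undoing the 54% decrease: 518.350863 ÷ 0.46 ≈ 1127.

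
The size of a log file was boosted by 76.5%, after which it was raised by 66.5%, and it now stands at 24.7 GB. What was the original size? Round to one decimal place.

8.4 GB

The overall multiplier applied was 1.765 × 1.665 = 2.938725.
So the original size was 24.7 ÷ 2.938725 ≈ 8.4 GB.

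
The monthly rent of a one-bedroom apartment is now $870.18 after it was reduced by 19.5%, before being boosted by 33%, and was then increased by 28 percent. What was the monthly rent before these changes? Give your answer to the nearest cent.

$634.97

Undoing the 28% increase: $870.18 ÷ 1.28 = $679.828125.
Undoing the 33% increase: $679.828125 ÷ 1.33 ≈ $511.148966.
Undoing the 19.5% decrease: $511.148966 ÷ 0.805 ≈ $634.97.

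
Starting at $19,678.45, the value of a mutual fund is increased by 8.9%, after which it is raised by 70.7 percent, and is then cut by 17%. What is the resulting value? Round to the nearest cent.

8.9% increase: $19,678.45 × 1.089 = $21429.83205.
70.7% increase: $21429.83205 × 1.707 = $36580.72330935.
17% decrease: $36580.72330935 × 0.83 = $30362.0003467605 ≈ $30,362.00.

$30,362.00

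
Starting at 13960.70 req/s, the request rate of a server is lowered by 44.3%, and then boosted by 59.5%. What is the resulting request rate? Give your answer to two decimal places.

Each change multiplies by a factor: 0.557 × 1.595 = 0.888415.
13960.70 × 0.888415 = 12402.8952905 ≈ 12402.90.

12402.90 req/s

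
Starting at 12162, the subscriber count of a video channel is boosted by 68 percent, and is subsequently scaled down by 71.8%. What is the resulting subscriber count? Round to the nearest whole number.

After the 68% increase: 12162 × 1.68 = 20432.16.
Apply the 71.8% decrease: 20432.16 × 0.282 = 5761.86912 ≈ 5762.

5762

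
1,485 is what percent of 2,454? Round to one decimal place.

60.5%

1,485 ÷ 2,454 ≈ 60.5%.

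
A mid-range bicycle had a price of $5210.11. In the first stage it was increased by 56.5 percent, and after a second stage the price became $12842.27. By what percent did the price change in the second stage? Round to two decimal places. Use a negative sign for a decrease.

57.50%

After the first stage: $5210.11 × 1.565 = $8153.82215.
Second-stage multiplier: $12842.27 ÷ $8153.82215 ≈ 1.575.
That is a change of 57.50%.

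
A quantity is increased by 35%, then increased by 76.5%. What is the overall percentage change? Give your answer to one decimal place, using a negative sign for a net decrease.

138.3%

A 35% increase multiplies by 1.35.
Then a 76.5% increase: 1.35 × 1.765 = 2.38275.
Overall factor 2.38275, i.e. 138.3%.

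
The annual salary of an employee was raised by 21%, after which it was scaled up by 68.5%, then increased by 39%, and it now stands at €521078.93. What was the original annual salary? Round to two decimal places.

€183866.85

The overall multiplier applied was 1.21 × 1.685 × 1.39 = 2.8340015.
So the original annual salary was €521078.93 ÷ 2.8340015 ≈ €183866.85.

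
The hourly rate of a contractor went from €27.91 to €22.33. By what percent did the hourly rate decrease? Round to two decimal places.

19.99%

Change: €22.33 − €27.91 = -€5.58.
Relative to the original: -€5.58 ÷ €27.91 ≈ -19.99%.
So the hourly rate decreased by 19.99%.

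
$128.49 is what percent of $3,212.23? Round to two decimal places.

$128.49 ÷ $3,212.23 ≈ 4.00%.

4.00%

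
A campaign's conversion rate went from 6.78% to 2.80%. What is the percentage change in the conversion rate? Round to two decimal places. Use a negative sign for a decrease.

-58.70%

The change is 2.80 − 6.78 = -3.98 percentage points.
Relative to the original 6.78%, that is -3.98 ÷ 6.78 ≈ -58.70%.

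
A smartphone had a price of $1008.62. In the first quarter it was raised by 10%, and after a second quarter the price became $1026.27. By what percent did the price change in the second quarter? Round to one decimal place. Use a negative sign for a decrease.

After the first quarter: $1008.62 × 1.1 = $1109.482.
Second-quarter multiplier: $1026.27 ÷ $1109.482 ≈ 0.925.
That is a change of -7.5%.

-7.5%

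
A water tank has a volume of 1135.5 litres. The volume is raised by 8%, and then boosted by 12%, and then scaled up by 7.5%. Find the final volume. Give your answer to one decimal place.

Each change multiplies by a factor: 1.08 × 1.12 × 1.075 = 1.30032.
1135.5 × 1.30032 = 1476.51336 ≈ 1476.5.

1476.5 litres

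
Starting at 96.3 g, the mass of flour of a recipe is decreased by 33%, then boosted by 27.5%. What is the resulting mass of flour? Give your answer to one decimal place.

82.3 g

Each change multiplies by a factor: 0.67 × 1.275 = 0.85425.
96.3 × 0.85425 = 82.264275 ≈ 82.3.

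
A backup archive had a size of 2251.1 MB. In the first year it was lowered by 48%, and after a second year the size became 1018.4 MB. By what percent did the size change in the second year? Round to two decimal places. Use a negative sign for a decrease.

-13.00%

After the first year: 2251.1 × 0.52 = 1170.572.
Second-year multiplier: 1018.4 ÷ 1170.572 ≈ 0.870002.
That is a change of -13.00%.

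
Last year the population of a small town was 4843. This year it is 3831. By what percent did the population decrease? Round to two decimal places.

20.90%

Change: 3831 − 4843 = -1012.
Relative to the original: -1012 ÷ 4843 ≈ -20.90%.
So the population decreased by 20.90%.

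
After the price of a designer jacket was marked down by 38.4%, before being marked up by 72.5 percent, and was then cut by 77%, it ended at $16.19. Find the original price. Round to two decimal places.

$66.24

The overall multiplier applied was 0.616 × 1.725 × 0.23 = 0.244398.
So the original price was $16.19 ÷ 0.244398 ≈ $66.24.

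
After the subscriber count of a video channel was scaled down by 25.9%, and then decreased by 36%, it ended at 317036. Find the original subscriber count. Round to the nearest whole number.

Undoing the 36% decrease: 317036 ÷ 0.64 = 495368.75.
Undoing the 25.9% decrease: 495368.75 ÷ 0.741 ≈ 668514.

668514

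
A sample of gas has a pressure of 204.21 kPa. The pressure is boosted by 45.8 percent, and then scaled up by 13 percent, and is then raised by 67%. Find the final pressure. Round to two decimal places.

561.86 kPa

Each change multiplies by a factor: 1.458 × 1.13 × 1.67 = 2.7513918.
204.21 × 2.7513918 = 561.861719478 ≈ 561.86.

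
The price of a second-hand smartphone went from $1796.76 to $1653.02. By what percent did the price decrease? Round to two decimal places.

8.00%

Change: $1653.02 − $1796.76 = -$143.74.
Relative to the original: -$143.74 ÷ $1796.76 ≈ -8.00%.
So the price decreased by 8.00%.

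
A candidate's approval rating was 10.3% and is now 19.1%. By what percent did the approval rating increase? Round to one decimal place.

85.4%

The change is 19.1 − 10.3 = 8.8 percentage points.
Relative to the original 10.3%, that is 8.8 ÷ 10.3 ≈ 85.4%.
So the approval rating rose by 85.4%.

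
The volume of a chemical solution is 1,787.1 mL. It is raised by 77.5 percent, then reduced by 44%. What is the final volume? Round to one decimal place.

Each change multiplies by a factor: 1.775 × 0.56 = 0.994.
1,787.1 × 0.994 = 1776.3774 ≈ 1,776.4.

1,776.4 mL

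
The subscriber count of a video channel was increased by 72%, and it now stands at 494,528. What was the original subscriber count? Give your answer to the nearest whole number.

The overall multiplier applied was 1.72.
So the original subscriber count was 494,528 ÷ 1.72 ≈ 287,516.

287,516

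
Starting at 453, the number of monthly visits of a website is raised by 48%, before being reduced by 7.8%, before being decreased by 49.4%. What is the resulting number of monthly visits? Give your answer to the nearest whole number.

313

Each change multiplies by a factor: 1.48 × 0.922 × 0.506 = 0.69046736.
453 × 0.69046736 = 312.78171408 ≈ 313.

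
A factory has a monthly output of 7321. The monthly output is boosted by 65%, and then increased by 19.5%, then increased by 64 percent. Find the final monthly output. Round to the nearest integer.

Each change multiplies by a factor: 1.65 × 1.195 × 1.64 = 3.23367.
7321 × 3.23367 = 23673.69807 ≈ 23674.

23674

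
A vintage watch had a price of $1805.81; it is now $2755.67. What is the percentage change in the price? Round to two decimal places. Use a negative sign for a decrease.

52.60%

Change: $2755.67 − $1805.81 = $949.86.
Relative to the original: $949.86 ÷ $1805.81 ≈ 52.60%.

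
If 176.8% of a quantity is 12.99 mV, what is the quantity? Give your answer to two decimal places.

7.35 mV

12.99 mV ÷ 1.768 ≈ 7.35 mV.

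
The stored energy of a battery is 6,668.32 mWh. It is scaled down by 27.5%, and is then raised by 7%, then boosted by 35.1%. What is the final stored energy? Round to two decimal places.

Each change multiplies by a factor: 0.725 × 1.07 × 1.351 = 1.04803825.
6,668.32 × 1.04803825 = 6988.65442324 ≈ 6,988.65.

6,988.65 mWh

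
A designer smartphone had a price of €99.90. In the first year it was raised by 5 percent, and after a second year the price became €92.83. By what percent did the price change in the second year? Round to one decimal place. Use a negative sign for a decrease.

-11.5%

After the first year: €99.90 × 1.05 = €104.895.
Second-year multiplier: €92.83 ÷ €104.895 ≈ 0.88498.
That is a change of -11.5%.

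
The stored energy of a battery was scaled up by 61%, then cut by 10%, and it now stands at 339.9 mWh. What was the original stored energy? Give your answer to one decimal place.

234.6 mWh

Undoing the 10% decrease: 339.9 ÷ 0.9 ≈ 377.666667.
Undoing the 61% increase: 377.666667 ÷ 1.61 ≈ 234.6 mWh.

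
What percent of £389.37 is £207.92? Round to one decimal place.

£207.92 ÷ £389.37 ≈ 53.4%.

53.4%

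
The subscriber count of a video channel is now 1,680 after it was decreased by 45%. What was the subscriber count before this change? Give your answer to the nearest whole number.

The overall multiplier applied was 0.55.
So the original subscriber count was 1,680 ÷ 0.55 ≈ 3,055.

3,055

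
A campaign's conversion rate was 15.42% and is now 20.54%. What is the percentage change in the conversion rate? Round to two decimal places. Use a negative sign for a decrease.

33.20%

The change is 20.54 − 15.42 = 5.12 percentage points.
Relative to the original 15.42%, that is 5.12 ÷ 15.42 ≈ 33.20%.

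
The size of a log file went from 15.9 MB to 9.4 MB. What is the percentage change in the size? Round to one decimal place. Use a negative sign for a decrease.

Change: 9.4 − 15.9 = -6.5.
Relative to the original: -6.5 ÷ 15.9 ≈ -40.9%.

-40.9%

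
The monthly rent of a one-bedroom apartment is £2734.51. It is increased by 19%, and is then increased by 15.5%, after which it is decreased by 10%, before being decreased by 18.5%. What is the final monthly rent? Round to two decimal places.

£2756.82

Each change multiplies by a factor: 1.19 × 1.155 × 0.9 × 0.815 = 1.008159075.
£2734.51 × 1.008159075 = £2756.82107217825 ≈ £2756.82.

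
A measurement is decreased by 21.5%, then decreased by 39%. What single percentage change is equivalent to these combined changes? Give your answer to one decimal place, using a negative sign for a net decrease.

The combined multiplier is 0.785 × 0.61 = 0.47885.
That corresponds to a decrease of 52.1%.

-52.1%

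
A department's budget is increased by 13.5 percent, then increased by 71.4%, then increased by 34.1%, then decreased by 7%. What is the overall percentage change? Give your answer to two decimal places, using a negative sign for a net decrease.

A 13.5% increase multiplies by 1.135.
Then a 71.4% increase: 1.135 × 1.714 = 1.94539.
Then a 34.1% increase: 1.94539 × 1.341 = 2.60876799.
Then a 7% decrease: 2.60876799 × 0.93 = 2.4261542307.
Overall factor 2.4261542307, i.e. 142.62%.

142.62%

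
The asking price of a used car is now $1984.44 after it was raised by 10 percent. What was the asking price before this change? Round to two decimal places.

$1804.04

The overall multiplier applied was 1.1.
So the original asking price was $1984.44 ÷ 1.1 ≈ $1804.04.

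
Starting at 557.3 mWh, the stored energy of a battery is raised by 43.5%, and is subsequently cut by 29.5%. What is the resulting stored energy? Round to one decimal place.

Apply the 43.5% increase: 557.3 × 1.435 = 799.7255.
After the 29.5% decrease: 799.7255 × 0.705 = 563.8064775 ≈ 563.8.

563.8 mWh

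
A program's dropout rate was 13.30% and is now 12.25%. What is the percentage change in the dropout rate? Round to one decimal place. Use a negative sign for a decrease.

The change is 12.25 − 13.30 = -1.05 percentage points.
Relative to the original 13.30%, that is -1.05 ÷ 13.30 ≈ -7.9%.

-7.9%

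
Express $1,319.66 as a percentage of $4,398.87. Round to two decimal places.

$1,319.66 ÷ $4,398.87 ≈ 30.00%.

30.00%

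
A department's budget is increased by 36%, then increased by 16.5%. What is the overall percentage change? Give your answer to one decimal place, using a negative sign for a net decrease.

58.4%

The combined multiplier is 1.36 × 1.165 = 1.5844.
That corresponds to an increase of 58.4%.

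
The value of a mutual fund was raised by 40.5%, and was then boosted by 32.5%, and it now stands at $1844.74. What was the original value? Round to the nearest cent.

$990.93

The overall multiplier applied was 1.405 × 1.325 = 1.861625.
So the original value was $1844.74 ÷ 1.861625 ≈ $990.93.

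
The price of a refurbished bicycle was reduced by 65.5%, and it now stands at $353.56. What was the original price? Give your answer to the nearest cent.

$1024.81

The overall multiplier applied was 0.345.
So the original price was $353.56 ÷ 0.345 ≈ $1024.81.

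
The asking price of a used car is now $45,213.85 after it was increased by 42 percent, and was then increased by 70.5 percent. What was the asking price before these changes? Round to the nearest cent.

The overall multiplier applied was 1.42 × 1.705 = 2.4211.
So the original asking price was $45,213.85 ÷ 2.4211 ≈ $18,674.92.

$18,674.92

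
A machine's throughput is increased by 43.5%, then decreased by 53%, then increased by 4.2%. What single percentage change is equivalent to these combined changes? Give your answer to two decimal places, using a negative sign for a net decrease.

-29.72%

The combined multiplier is 1.435 × 0.47 × 1.042 = 0.7027769.
That corresponds to a decrease of 29.72%.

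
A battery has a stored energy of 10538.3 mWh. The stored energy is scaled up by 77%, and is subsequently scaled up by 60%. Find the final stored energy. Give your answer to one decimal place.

29844.5 mWh

Each change multiplies by a factor: 1.77 × 1.6 = 2.832.
10538.3 × 2.832 = 29844.4656 ≈ 29844.5.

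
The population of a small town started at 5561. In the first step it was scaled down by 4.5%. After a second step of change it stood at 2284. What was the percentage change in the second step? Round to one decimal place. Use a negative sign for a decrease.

After the first step: 5561 × 0.955 = 5310.755.
Second-step multiplier: 2284 ÷ 5310.755 ≈ 0.43007.
That is a change of -57.0%.

-57.0%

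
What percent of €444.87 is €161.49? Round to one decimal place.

36.3%

€161.49 ÷ €444.87 ≈ 36.3%.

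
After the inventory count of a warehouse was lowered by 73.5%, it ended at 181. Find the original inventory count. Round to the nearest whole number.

683

The overall multiplier applied was 0.265.
So the original inventory count was 181 ÷ 0.265 ≈ 683.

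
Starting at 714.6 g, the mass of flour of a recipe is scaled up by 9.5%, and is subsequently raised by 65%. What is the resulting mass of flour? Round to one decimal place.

After the 9.5% increase: 714.6 × 1.095 = 782.487.
65% increase: 782.487 × 1.65 = 1291.10355 ≈ 1291.1.

1291.1 g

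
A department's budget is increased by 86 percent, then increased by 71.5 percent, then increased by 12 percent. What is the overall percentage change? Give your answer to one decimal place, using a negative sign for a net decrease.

257.3%

An 86% increase multiplies by 1.86.
Then a 71.5% increase: 1.86 × 1.715 = 3.1899.
Then a 12% increase: 3.1899 × 1.12 = 3.572688.
Overall factor 3.572688, i.e. 257.3%.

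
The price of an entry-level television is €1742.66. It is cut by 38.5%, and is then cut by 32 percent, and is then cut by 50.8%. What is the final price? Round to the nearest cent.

38.5% decrease: €1742.66 × 0.615 = €1071.7359.
32% decrease: €1071.7359 × 0.68 = €728.780412.
50.8% decrease: €728.780412 × 0.492 = €358.559962704 ≈ €358.56.

€358.56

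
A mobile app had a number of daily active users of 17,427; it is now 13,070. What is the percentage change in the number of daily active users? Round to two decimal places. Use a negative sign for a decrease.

Change: 13,070 − 17,427 = -4,357.
Relative to the original: -4,357 ÷ 17,427 ≈ -25.00%.

-25.00%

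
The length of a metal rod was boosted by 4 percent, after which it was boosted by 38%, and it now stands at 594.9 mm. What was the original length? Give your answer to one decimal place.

414.5 mm

The overall multiplier applied was 1.04 × 1.38 = 1.4352.
So the original length was 594.9 ÷ 1.4352 ≈ 414.5 mm.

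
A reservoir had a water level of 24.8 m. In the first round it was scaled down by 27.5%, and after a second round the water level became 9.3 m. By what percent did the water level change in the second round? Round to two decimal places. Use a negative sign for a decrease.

After the first round: 24.8 × 0.725 = 17.98.
Second-round multiplier: 9.3 ÷ 17.98 ≈ 0.517241.
That is a change of -48.28%.

-48.28%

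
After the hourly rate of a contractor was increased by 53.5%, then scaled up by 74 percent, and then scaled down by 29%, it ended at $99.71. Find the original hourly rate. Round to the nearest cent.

$52.58

The overall multiplier applied was 1.535 × 1.74 × 0.71 = 1.896339.
So the original hourly rate was $99.71 ÷ 1.896339 ≈ $52.58.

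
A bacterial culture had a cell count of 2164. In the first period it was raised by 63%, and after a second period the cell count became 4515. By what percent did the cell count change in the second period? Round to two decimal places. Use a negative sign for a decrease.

After the first period: 2164 × 1.63 = 3527.32.
Second-period multiplier: 4515 ÷ 3527.32 ≈ 1.280009.
That is a change of 28.00%.

28.00%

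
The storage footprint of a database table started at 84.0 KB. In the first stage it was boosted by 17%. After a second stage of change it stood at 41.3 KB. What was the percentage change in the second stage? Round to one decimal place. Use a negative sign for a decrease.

-58.0%

After the first stage: 84.0 × 1.17 = 98.28.
Second-stage multiplier: 41.3 ÷ 98.28 ≈ 0.42023.
That is a change of -58.0%.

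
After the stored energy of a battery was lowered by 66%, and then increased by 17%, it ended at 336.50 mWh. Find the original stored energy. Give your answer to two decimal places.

Undoing the 17% increase: 336.50 ÷ 1.17 ≈ 287.606838.
Undoing the 66% decrease: 287.606838 ÷ 0.34 ≈ 845.90 mWh.

845.90 mWh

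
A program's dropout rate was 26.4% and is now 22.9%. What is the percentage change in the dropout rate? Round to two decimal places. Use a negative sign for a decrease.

The change is 22.9 − 26.4 = -3.5 percentage points.
Relative to the original 26.4%, that is -3.5 ÷ 26.4 ≈ -13.26%.

-13.26%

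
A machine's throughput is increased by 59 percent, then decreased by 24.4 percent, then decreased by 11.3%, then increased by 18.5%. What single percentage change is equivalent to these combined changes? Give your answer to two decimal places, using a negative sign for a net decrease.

26.35%

The combined multiplier is 1.59 × 0.756 × 0.887 × 1.185 = 1.2634582338.
That corresponds to an increase of 26.35%.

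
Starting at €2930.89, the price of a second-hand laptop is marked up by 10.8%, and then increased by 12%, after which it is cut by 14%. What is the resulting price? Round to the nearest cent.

Each change multiplies by a factor: 1.108 × 1.12 × 0.86 = 1.0672256.
€2930.89 × 1.0672256 = €3127.920838784 ≈ €3127.92.

€3127.92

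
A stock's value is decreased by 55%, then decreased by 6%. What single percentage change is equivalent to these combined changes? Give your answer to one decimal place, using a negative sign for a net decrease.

-57.7%

The combined multiplier is 0.45 × 0.94 = 0.423.
That corresponds to a decrease of 57.7%.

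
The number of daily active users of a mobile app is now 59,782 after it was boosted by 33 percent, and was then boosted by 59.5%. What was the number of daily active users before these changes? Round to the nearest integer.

28,181

Undoing the 59.5% increase: 59,782 ÷ 1.595 ≈ 37480.877743.
Undoing the 33% increase: 37480.877743 ÷ 1.33 ≈ 28,181.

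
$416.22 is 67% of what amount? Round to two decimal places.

$416.22 ÷ 0.67 ≈ $621.22.

$621.22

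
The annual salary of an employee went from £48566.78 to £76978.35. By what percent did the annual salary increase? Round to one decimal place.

58.5%

Change: £76978.35 − £48566.78 = £28411.57.
Relative to the original: £28411.57 ÷ £48566.78 ≈ 58.5%.
So the annual salary increased by 58.5%.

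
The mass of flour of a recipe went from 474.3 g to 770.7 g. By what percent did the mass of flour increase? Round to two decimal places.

62.49%

Change: 770.7 − 474.3 = 296.4.
Relative to the original: 296.4 ÷ 474.3 ≈ 62.49%.
So the mass of flour increased by 62.49%.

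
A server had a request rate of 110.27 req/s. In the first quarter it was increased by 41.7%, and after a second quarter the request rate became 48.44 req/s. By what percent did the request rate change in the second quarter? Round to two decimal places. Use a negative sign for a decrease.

After the first quarter: 110.27 × 1.417 = 156.25259.
Second-quarter multiplier: 48.44 ÷ 156.25259 ≈ 0.310011.
That is a change of -69.00%.

-69.00%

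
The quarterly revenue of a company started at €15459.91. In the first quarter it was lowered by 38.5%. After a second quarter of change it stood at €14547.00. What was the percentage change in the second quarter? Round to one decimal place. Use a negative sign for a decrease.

53.0%

After the first quarter: €15459.91 × 0.615 = €9507.84465.
Second-quarter multiplier: €14547.00 ÷ €9507.84465 ≈ 1.53.
That is a change of 53.0%.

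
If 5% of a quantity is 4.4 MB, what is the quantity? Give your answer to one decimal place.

88.0 MB

4.4 MB ÷ 0.05 = 88.0 MB.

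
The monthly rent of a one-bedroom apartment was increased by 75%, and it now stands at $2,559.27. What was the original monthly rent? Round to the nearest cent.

The overall multiplier applied was 1.75.
So the original monthly rent was $2,559.27 ÷ 1.75 = $1,462.44.

$1,462.44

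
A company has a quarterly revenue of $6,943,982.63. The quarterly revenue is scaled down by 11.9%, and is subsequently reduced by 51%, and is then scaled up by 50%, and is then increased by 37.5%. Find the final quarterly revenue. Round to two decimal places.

$6,182,648.71

After the 11.9% decrease: $6,943,982.63 × 0.881 = $6117648.69703.
51% decrease: $6117648.69703 × 0.49 = $2997647.8615447.
50% increase: $2997647.8615447 × 1.5 = $4496471.79231705.
Apply the 37.5% increase: $4496471.79231705 × 1.375 = $6182648.71443594375 ≈ $6,182,648.71.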